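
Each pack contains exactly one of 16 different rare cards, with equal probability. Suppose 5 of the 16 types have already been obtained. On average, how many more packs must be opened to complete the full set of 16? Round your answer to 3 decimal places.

48.318

Starting from 5 distinct types, each trial gives a new one with probability (16−i)/16 when i types are held, so the wait for the next new type is 16/(16−i).
E = 16/11 + 16/10 + 16/9 + 16/8 + 16/7 + 16/6 + 16/5 + 16/4 + 16/3 + 16/2 + 16/1 = 167422/3465 ≈ 48.318.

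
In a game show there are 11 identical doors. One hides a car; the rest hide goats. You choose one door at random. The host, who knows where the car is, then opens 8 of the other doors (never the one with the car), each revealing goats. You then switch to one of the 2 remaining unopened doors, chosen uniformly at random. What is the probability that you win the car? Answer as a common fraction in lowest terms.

Your original door holds the car with probability 1/11, so the other 10 collectively hold it with probability 10/11.
The host can always find 8 empty doors to open, so the reveals don't change that 10/11; it is now spread over the 2 remaining unopened doors.
P(win by switching) = (10/11) · (1/2) = 5/11.

5/11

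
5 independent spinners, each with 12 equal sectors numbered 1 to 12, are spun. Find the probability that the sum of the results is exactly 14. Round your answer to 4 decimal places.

There are 12^5 = 248832 equally likely outcomes.
The number of ordered 5-tuples from {1,…,12} summing to 14 is 715.
P(sum = 14) = 715/248832 ≈ 0.0029.

0.0029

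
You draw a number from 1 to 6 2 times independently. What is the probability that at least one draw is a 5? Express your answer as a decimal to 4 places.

0.3056

P(no draw is a 5) = (5/6)^2 ≈ 0.6944.
P(at least one) = 1 − 0.6944 = 0.3056.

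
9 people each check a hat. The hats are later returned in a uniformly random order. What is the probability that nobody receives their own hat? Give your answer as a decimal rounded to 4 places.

0.3679

This is the derangement probability: permutations of 9 with no fixed point.
D(9) = 9! · (1 − 1/1! + 1/2! − ··· + (−1)^9/9!) = 133496.
P = 133496/362880 = 16687/45360 ≈ 0.3679.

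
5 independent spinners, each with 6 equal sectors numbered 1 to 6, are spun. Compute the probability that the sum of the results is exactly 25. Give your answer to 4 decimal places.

There are 6^5 = 7776 equally likely outcomes.
The number of ordered 5-tuples from {1,…,6} summing to 25 is 126.
P(sum = 25) = 126/7776 = 7/432 ≈ 0.0162.

0.0162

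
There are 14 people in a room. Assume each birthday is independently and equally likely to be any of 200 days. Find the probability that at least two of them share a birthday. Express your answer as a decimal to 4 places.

It's easier to compute the probability that all 14 are distinct.
P(all distinct) = 200/200 · 199/200 · ··· · 187/200 ≈ 0.6278.
So the probability of at least one match is 1 − 0.6278 = 0.3722.

0.3722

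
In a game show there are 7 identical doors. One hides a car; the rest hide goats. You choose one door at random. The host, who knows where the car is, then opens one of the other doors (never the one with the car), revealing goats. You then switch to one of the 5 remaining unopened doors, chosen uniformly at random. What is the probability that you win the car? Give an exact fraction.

6/35

Your original door holds the car with probability 1/7, so the other 6 collectively hold it with probability 6/7.
The host can always find an empty door to open, so this doesn't change that 6/7; it is now spread over the 5 remaining unopened doors.
P(win by switching) = (6/7) · (1/5) = 6/35.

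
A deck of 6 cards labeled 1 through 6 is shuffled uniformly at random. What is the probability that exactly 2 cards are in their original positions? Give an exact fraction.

3/16

Choose which 2 of the 6 are fixed: C(6,2) = 15 ways.
The remaining 4 must have no fixed point: D(4) = 9.
P = 15·9/720 = 3/16.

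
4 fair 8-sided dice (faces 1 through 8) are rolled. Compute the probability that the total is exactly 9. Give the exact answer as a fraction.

There are 8^4 = 4096 equally likely outcomes.
The number of ordered 4-tuples from {1,…,8} summing to 9 is 56.
P(sum = 9) = 56/4096 = 7/512.

7/512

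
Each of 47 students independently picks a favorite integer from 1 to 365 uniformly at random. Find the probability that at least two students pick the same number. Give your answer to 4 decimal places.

It's easier to compute the probability that all 47 are distinct.
P(all distinct) = 365/365 · 364/365 · ··· · 319/365 ≈ 0.0452.
So the probability of at least one match is 1 − 0.0452 = 0.9548.

0.9548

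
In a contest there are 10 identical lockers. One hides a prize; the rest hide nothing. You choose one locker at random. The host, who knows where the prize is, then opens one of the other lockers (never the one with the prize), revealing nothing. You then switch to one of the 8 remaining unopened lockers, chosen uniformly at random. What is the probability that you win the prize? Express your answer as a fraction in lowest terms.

Your original locker holds the prize with probability 1/10, so the other 9 collectively hold it with probability 9/10.
The host can always find an empty locker to open, so this doesn't change that 9/10; it is now spread over the 8 remaining unopened lockers.
P(win by switching) = (9/10) · (1/8) = 9/80.

9/80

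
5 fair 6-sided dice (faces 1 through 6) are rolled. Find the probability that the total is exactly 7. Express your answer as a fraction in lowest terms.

There are 6^5 = 7776 equally likely outcomes.
The number of ordered 5-tuples from {1,…,6} summing to 7 is 15.
P(sum = 7) = 15/7776 = 5/2592.

5/2592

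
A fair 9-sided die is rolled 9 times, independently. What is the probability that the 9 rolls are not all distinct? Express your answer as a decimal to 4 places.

P(all 9 different) = 9/9 · 8/9 · ··· · 1/9 ≈ 0.0009.
P(at least two equal) = 1 − 0.0009 = 0.9991.

0.9991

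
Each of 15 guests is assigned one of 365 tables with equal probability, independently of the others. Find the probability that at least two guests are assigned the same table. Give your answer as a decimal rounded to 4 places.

0.2529

It's easier to compute the probability that all 15 are distinct.
P(all distinct) = 365/365 · 364/365 · ··· · 351/365 ≈ 0.7471.
So the probability of at least one match is 1 − 0.7471 = 0.2529.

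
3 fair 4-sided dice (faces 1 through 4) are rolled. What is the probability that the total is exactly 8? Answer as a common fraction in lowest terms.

There are 4^3 = 64 equally likely outcomes.
The number of ordered 3-tuples from {1,…,4} summing to 8 is 12.
P(sum = 8) = 12/64 = 3/16.

3/16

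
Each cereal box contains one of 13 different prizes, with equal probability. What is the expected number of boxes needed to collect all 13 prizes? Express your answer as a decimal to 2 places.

41.34

After i distinct types are collected, each trial gives a new one with probability (13−i)/13, so the expected wait for the next new type is 13/(13−i).
E = 13/13 + 13/12 + 13/11 + 13/10 + 13/9 + 13/8 + 13/7 + 13/6 + 13/5 + 13/4 + 13/3 + 13/2 + 13/1 = 1145993/27720 ≈ 41.34.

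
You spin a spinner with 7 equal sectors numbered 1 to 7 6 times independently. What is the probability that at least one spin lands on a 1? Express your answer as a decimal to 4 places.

0.6034

P(no spin lands on a 1) = (6/7)^6 ≈ 0.3966.
P(at least one) = 1 − 0.3966 = 0.6034.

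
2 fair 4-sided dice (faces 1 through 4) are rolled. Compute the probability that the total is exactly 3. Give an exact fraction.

1/8

There are 4^2 = 16 equally likely outcomes.
The number of ordered 2-tuples from {1,…,4} summing to 3 is 2.
P(sum = 3) = 2/16 = 1/8.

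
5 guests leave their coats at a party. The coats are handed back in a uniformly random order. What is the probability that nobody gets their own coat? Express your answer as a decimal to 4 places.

This is the derangement probability: permutations of 5 with no fixed point.
D(5) = 5! · (1 − 1/1! + 1/2! − ··· + (−1)^5/5!) = 44.
P = 44/120 = 11/30 ≈ 0.3667.

0.3667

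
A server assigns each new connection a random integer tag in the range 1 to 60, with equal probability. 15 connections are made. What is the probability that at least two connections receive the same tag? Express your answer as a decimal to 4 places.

It's easier to compute the probability that all 15 are distinct.
P(all distinct) = 60/60 · 59/60 · ··· · 46/60 ≈ 0.1479.
So the probability of at least one match is 1 − 0.1479 = 0.8521.

0.8521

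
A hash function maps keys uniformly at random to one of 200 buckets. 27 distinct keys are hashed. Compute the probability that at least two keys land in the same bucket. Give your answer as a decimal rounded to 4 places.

It's easier to compute the probability that all 27 are distinct.
P(all distinct) = 200/200 · 199/200 · ··· · 174/200 ≈ 0.1591.
So the probability of at least one match is 1 − 0.1591 = 0.8409.

0.8409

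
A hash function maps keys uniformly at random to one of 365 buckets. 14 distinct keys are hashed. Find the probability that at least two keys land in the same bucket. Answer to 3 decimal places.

It's easier to compute the probability that all 14 are distinct.
P(all distinct) = 365/365 · 364/365 · ··· · 352/365 ≈ 0.777.
So the probability of at least one match is 1 − 0.777 = 0.223.

0.223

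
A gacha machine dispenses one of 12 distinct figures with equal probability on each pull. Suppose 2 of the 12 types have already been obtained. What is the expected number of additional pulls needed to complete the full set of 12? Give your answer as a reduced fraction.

Starting from 2 distinct types, each trial gives a new one with probability (12−i)/12 when i types are held, so the wait for the next new type is 12/(12−i).
E = 12/10 + 12/9 + 12/8 + 12/7 + 12/6 + 12/5 + 12/4 + 12/3 + 12/2 + 12/1 = 7381/210.

7381/210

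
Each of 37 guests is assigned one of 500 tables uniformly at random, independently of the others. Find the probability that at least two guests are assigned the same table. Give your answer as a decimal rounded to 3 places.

0.745

It's easier to compute the probability that all 37 are distinct.
P(all distinct) = 500/500 · 499/500 · ··· · 464/500 ≈ 0.255.
So the probability of at least one match is 1 − 0.255 = 0.745.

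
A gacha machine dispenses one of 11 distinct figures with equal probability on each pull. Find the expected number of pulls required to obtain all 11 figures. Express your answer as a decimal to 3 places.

After i distinct types are collected, each trial gives a new one with probability (11−i)/11, so the expected wait for the next new type is 11/(11−i).
E = 11/11 + 11/10 + 11/9 + 11/8 + 11/7 + 11/6 + 11/5 + 11/4 + 11/3 + 11/2 + 11/1 = 83711/2520 ≈ 33.219.

33.219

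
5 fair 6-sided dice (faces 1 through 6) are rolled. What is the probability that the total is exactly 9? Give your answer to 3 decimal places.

There are 6^5 = 7776 equally likely outcomes.
The number of ordered 5-tuples from {1,…,6} summing to 9 is 70.
P(sum = 9) = 70/7776 = 35/3888 ≈ 0.009.

0.009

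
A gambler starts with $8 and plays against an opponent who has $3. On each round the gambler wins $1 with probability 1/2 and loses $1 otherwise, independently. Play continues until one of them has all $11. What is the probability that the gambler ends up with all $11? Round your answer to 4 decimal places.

With a fair step, P(i) = ½P(i−1) + ½P(i+1) with P(0)=0, P(11)=1 has the linear solution P(i) = i/11.
P(8) = 8/11 ≈ 0.7273.

0.7273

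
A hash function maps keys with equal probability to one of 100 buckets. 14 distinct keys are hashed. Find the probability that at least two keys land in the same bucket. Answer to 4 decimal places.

0.6148

It's easier to compute the probability that all 14 are distinct.
P(all distinct) = 100/100 · 99/100 · ··· · 87/100 ≈ 0.3852.
So the probability of at least one match is 1 − 0.3852 = 0.6148.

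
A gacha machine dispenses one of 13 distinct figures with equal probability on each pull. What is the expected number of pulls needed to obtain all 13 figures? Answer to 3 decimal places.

41.342

After i distinct types are collected, each trial gives a new one with probability (13−i)/13, so the expected wait for the next new type is 13/(13−i).
E = 13/13 + 13/12 + 13/11 + 13/10 + 13/9 + 13/8 + 13/7 + 13/6 + 13/5 + 13/4 + 13/3 + 13/2 + 13/1 = 1145993/27720 ≈ 41.342.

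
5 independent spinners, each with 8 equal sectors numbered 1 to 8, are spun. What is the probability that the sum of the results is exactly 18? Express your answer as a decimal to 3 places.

There are 8^5 = 32768 equally likely outcomes.
The number of ordered 5-tuples from {1,…,8} summing to 18 is 1750.
P(sum = 18) = 1750/32768 = 875/16384 ≈ 0.053.

0.053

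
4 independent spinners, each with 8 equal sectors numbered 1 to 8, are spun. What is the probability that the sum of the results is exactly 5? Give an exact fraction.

There are 8^4 = 4096 equally likely outcomes.
The number of ordered 4-tuples from {1,…,8} summing to 5 is 4.
P(sum = 5) = 4/4096 = 1/1024.

1/1024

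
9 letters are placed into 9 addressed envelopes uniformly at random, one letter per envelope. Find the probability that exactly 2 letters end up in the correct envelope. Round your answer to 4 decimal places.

0.1839

Choose which 2 of the 9 are fixed: C(9,2) = 36 ways.
The remaining 7 must have no fixed point: D(7) = 1854.
P = 36·1854/362880 = 103/560 ≈ 0.1839.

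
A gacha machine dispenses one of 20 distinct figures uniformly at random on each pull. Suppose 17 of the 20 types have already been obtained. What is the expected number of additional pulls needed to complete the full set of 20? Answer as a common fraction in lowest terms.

110/3

Starting from 17 distinct types, each trial gives a new one with probability (20−i)/20 when i types are held, so the wait for the next new type is 20/(20−i).
E = 20/3 + 20/2 + 20/1 = 110/3.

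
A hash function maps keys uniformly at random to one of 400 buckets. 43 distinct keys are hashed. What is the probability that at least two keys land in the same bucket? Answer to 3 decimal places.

It's easier to compute the probability that all 43 are distinct.
P(all distinct) = 400/400 · 399/400 · ··· · 358/400 ≈ 0.096.
So the probability of at least one match is 1 − 0.096 = 0.904.

0.904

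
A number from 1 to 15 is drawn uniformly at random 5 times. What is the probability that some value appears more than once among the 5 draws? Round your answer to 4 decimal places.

0.5255

P(all 5 different) = 15/15 · 14/15 · ··· · 11/15 ≈ 0.4745.
P(at least two equal) = 1 − 0.4745 = 0.5255.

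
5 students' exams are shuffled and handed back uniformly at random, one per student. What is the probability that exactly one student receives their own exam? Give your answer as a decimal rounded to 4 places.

Choose which one is fixed: C(5,1) = 5 ways.
The remaining 4 must have no fixed point: D(4) = 9.
P = 5·9/120 = 3/8 ≈ 0.3750.

0.3750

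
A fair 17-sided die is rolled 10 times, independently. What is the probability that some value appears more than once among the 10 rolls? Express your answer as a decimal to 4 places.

0.9650

P(all 10 different) = 17/17 · 16/17 · ··· · 8/17 ≈ 0.0350.
P(at least two equal) = 1 − 0.0350 = 0.9650.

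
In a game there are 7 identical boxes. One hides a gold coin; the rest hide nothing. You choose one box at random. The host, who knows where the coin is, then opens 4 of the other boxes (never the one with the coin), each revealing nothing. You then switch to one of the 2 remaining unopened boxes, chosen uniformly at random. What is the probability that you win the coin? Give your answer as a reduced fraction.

3/7

Your original box holds the coin with probability 1/7, so the other 6 collectively hold it with probability 6/7.
The host can always find 4 empty boxes to open, so the reveals don't change that 6/7; it is now spread over the 2 remaining unopened boxes.
P(win by switching) = (6/7) · (1/2) = 3/7.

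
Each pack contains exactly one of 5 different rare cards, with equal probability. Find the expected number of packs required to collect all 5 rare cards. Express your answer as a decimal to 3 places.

11.417

After i distinct types are collected, each trial gives a new one with probability (5−i)/5, so the expected wait for the next new type is 5/(5−i).
E = 5/5 + 5/4 + 5/3 + 5/2 + 5/1 = 137/12 ≈ 11.417.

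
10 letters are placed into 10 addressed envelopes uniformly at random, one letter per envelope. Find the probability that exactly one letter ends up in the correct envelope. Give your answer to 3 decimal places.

Choose which one is fixed: C(10,1) = 10 ways.
The remaining 9 must have no fixed point: D(9) = 133496.
P = 10·133496/3628800 = 16687/45360 ≈ 0.368.

0.368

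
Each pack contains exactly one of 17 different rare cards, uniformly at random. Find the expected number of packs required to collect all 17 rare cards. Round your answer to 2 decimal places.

After i distinct types are collected, each trial gives a new one with probability (17−i)/17, so the expected wait for the next new type is 17/(17−i).
E = 17/17 + 17/16 + 17/15 + 17/14 + 17/13 + 17/12 + 17/11 + 17/10 + 17/9 + 17/8 + 17/7 + 17/6 + 17/5 + 17/4 + 17/3 + 17/2 + 17/1 = 42142223/720720 ≈ 58.47.

58.47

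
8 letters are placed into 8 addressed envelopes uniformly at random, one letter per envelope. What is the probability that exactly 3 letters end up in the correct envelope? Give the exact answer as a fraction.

Choose which 3 of the 8 are fixed: C(8,3) = 56 ways.
The remaining 5 must have no fixed point: D(5) = 44.
P = 56·44/40320 = 11/180.

11/180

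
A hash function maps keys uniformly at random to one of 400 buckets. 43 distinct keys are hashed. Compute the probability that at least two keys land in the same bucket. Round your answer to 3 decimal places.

It's easier to compute the probability that all 43 are distinct.
P(all distinct) = 400/400 · 399/400 · ··· · 358/400 ≈ 0.096.
So the probability of at least one match is 1 − 0.096 = 0.904.

0.904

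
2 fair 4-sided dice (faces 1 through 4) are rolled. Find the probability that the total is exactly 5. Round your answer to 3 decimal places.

0.250

There are 4^2 = 16 equally likely outcomes.
The number of ordered 2-tuples from {1,…,4} summing to 5 is 4.
P(sum = 5) = 4/16 = 1/4 ≈ 0.250.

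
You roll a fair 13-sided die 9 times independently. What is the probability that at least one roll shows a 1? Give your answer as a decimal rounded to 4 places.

0.5134

P(no roll shows a 1) = (12/13)^9 ≈ 0.4866.
P(at least one) = 1 − 0.4866 = 0.5134.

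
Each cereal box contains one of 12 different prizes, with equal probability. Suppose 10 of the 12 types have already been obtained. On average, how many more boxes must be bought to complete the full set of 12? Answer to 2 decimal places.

Starting from 10 distinct types, each trial gives a new one with probability (12−i)/12 when i types are held, so the wait for the next new type is 12/(12−i).
E = 12/2 + 12/1 = 18 ≈ 18.00.

18.00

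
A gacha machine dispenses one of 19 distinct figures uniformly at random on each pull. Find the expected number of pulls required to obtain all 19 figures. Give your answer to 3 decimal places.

After i distinct types are collected, each trial gives a new one with probability (19−i)/19, so the expected wait for the next new type is 19/(19−i).
E = 19/19 + 19/18 + 19/17 + 19/16 + 19/15 + 19/14 + 19/13 + 19/12 + 19/11 + 19/10 + 19/9 + 19/8 + 19/7 + 19/6 + 19/5 + 19/4 + 19/3 + 19/2 + 19/1 = 275295799/4084080 ≈ 67.407.

67.407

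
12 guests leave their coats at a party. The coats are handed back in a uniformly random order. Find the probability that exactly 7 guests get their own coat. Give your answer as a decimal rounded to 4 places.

Choose which 7 of the 12 are fixed: C(12,7) = 792 ways.
The remaining 5 must have no fixed point: D(5) = 44.
P = 792·44/479001600 = 11/151200 ≈ 0.0001.

0.0001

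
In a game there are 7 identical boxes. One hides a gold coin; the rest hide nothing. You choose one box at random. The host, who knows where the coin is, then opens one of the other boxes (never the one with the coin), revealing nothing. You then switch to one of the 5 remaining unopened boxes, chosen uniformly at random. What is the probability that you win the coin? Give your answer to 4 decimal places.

0.1714

Your original box holds the coin with probability 1/7, so the other 6 collectively hold it with probability 6/7.
The host can always find an empty box to open, so this doesn't change that 6/7; it is now spread over the 5 remaining unopened boxes.
P(win by switching) = (6/7) · (1/5) = 6/35 ≈ 0.1714.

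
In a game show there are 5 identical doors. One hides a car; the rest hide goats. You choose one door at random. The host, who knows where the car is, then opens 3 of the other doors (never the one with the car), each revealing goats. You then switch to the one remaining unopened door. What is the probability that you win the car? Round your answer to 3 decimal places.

Your original door holds the car with probability 1/5, so the other 4 collectively hold it with probability 4/5.
The host can always find 3 empty doors to open, so the reveals don't change that 4/5; it is now spread over the 1 remaining unopened door.
P(win by switching) = (4/5) · (1/1) = 4/5 ≈ 0.800.

0.800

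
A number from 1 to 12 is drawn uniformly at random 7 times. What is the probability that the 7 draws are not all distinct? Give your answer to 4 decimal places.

0.8886

P(all 7 different) = 12/12 · 11/12 · ··· · 6/12 ≈ 0.1114.
P(at least two equal) = 1 − 0.1114 = 0.8886.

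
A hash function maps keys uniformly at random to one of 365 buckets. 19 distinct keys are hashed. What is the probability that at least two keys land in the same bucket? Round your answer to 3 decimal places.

0.379

It's easier to compute the probability that all 19 are distinct.
P(all distinct) = 365/365 · 364/365 · ··· · 347/365 ≈ 0.621.
So the probability of at least one match is 1 − 0.621 = 0.379.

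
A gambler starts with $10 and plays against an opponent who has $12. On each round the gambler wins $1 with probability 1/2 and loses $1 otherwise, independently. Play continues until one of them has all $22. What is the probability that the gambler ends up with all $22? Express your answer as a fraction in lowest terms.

With a fair step, P(i) = ½P(i−1) + ½P(i+1) with P(0)=0, P(22)=1 has the linear solution P(i) = i/22.
P(10) = 10/22 = 5/11.

5/11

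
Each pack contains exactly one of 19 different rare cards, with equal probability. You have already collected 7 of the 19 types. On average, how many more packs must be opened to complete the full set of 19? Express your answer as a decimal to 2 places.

Starting from 7 distinct types, each trial gives a new one with probability (19−i)/19 when i types are held, so the wait for the next new type is 19/(19−i).
E = 19/12 + 19/11 + 19/10 + 19/9 + 19/8 + 19/7 + 19/6 + 19/5 + 19/4 + 19/3 + 19/2 + 19/1 = 1634399/27720 ≈ 58.96.

58.96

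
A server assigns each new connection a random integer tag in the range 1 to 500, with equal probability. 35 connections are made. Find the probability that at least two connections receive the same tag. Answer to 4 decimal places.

It's easier to compute the probability that all 35 are distinct.
P(all distinct) = 500/500 · 499/500 · ··· · 466/500 ≈ 0.2957.
So the probability of at least one match is 1 − 0.2957 = 0.7043.

0.7043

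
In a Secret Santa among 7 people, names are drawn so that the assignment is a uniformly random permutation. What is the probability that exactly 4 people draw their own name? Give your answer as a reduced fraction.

1/72

Choose which 4 of the 7 are fixed: C(7,4) = 35 ways.
The remaining 3 must have no fixed point: D(3) = 2.
P = 35·2/5040 = 1/72.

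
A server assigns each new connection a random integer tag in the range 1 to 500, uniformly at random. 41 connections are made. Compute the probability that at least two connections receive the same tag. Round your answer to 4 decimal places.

0.8148

It's easier to compute the probability that all 41 are distinct.
P(all distinct) = 500/500 · 499/500 · ··· · 460/500 ≈ 0.1852.
So the probability of at least one match is 1 − 0.1852 = 0.8148.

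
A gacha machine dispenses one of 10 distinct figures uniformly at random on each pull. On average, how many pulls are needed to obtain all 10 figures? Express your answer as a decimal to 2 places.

After i distinct types are collected, each trial gives a new one with probability (10−i)/10, so the expected wait for the next new type is 10/(10−i).
E = 10/10 + 10/9 + 10/8 + 10/7 + 10/6 + 10/5 + 10/4 + 10/3 + 10/2 + 10/1 = 7381/252 ≈ 29.29.

29.29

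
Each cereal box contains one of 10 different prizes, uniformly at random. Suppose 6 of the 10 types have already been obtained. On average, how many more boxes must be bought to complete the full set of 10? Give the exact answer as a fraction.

125/6

Starting from 6 distinct types, each trial gives a new one with probability (10−i)/10 when i types are held, so the wait for the next new type is 10/(10−i).
E = 10/4 + 10/3 + 10/2 + 10/1 = 125/6.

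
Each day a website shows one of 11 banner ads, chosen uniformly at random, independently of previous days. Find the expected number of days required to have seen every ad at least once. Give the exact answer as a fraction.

After i distinct types are collected, each trial gives a new one with probability (11−i)/11, so the expected wait for the next new type is 11/(11−i).
E = 11/11 + 11/10 + 11/9 + 11/8 + 11/7 + 11/6 + 11/5 + 11/4 + 11/3 + 11/2 + 11/1 = 83711/2520.

83711/2520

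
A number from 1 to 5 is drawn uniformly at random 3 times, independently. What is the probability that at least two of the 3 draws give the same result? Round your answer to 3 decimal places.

P(all 3 different) = 5/5 · 4/5 · ··· · 3/5 ≈ 0.480.
P(at least two equal) = 1 − 0.480 = 0.520.

0.520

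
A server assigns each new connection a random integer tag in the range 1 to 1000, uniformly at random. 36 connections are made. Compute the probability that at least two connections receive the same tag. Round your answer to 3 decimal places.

0.471

It's easier to compute the probability that all 36 are distinct.
P(all distinct) = 1000/1000 · 999/1000 · ··· · 965/1000 ≈ 0.529.
So the probability of at least one match is 1 − 0.529 = 0.471.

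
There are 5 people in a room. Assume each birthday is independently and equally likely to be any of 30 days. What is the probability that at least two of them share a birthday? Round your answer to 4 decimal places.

0.2963

It's easier to compute the probability that all 5 are distinct.
P(all distinct) = 30/30 · 29/30 · ··· · 26/30 ≈ 0.7037.
So the probability of at least one match is 1 − 0.7037 = 0.2963.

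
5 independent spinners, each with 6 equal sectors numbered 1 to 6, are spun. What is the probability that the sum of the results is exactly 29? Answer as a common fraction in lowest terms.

5/7776

There are 6^5 = 7776 equally likely outcomes.
The number of ordered 5-tuples from {1,…,6} summing to 29 is 5.
P(sum = 29) = 5/7776.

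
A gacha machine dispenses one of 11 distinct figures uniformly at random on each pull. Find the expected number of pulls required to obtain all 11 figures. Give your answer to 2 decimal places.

After i distinct types are collected, each trial gives a new one with probability (11−i)/11, so the expected wait for the next new type is 11/(11−i).
E = 11/11 + 11/10 + 11/9 + 11/8 + 11/7 + 11/6 + 11/5 + 11/4 + 11/3 + 11/2 + 11/1 = 83711/2520 ≈ 33.22.

33.22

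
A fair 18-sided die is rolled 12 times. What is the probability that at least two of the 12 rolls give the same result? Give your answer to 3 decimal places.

P(all 12 different) = 18/18 · 17/18 · ··· · 7/18 ≈ 0.008.
P(at least two equal) = 1 − 0.008 = 0.992.

0.992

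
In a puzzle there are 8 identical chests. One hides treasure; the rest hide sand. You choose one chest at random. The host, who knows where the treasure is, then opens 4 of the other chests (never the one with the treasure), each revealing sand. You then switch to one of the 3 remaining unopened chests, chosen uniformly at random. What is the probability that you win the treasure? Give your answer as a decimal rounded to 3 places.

0.292

Your original chest holds the treasure with probability 1/8, so the other 7 collectively hold it with probability 7/8.
The host can always find 4 empty chests to open, so the reveals don't change that 7/8; it is now spread over the 3 remaining unopened chests.
P(win by switching) = (7/8) · (1/3) = 7/24 ≈ 0.292.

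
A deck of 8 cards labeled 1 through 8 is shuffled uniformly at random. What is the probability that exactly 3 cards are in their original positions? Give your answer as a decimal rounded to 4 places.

0.0611

Choose which 3 of the 8 are fixed: C(8,3) = 56 ways.
The remaining 5 must have no fixed point: D(5) = 44.
P = 56·44/40320 = 11/180 ≈ 0.0611.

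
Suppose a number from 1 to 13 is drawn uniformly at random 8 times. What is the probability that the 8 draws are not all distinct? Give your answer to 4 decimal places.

P(all 8 different) = 13/13 · 12/13 · ··· · 6/13 ≈ 0.0636.
P(at least two equal) = 1 − 0.0636 = 0.9364.

0.9364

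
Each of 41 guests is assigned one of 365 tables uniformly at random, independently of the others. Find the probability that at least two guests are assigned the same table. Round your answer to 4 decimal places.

0.9032

It's easier to compute the probability that all 41 are distinct.
P(all distinct) = 365/365 · 364/365 · ··· · 325/365 ≈ 0.0968.
So the probability of at least one match is 1 − 0.0968 = 0.9032.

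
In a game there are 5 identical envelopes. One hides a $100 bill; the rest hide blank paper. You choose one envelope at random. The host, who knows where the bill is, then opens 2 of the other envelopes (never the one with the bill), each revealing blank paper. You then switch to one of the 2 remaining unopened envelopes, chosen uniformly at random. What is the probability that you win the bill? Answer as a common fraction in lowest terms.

Your original envelope holds the bill with probability 1/5, so the other 4 collectively hold it with probability 4/5.
The host can always find 2 empty envelopes to open, so the reveals don't change that 4/5; it is now spread over the 2 remaining unopened envelopes.
P(win by switching) = (4/5) · (1/2) = 2/5.

2/5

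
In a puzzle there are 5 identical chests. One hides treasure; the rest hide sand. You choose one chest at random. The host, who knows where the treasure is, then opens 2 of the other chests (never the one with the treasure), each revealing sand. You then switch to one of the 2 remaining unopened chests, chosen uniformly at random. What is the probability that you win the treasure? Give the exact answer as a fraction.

Your original chest holds the treasure with probability 1/5, so the other 4 collectively hold it with probability 4/5.
The host can always find 2 empty chests to open, so the reveals don't change that 4/5; it is now spread over the 2 remaining unopened chests.
P(win by switching) = (4/5) · (1/2) = 2/5.

2/5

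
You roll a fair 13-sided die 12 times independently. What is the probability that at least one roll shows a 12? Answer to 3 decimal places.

P(no roll shows a 12) = (12/13)^12 ≈ 0.383.
P(at least one) = 1 − 0.383 = 0.617.

0.617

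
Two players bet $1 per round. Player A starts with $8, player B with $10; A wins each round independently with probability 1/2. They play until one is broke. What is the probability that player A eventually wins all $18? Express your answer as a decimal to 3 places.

0.444

With a fair step, P(i) = ½P(i−1) + ½P(i+1) with P(0)=0, P(18)=1 has the linear solution P(i) = i/18.
P(8) = 8/18 = 4/9 ≈ 0.444.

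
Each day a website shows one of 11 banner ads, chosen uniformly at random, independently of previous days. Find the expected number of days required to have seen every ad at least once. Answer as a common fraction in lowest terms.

After i distinct types are collected, each trial gives a new one with probability (11−i)/11, so the expected wait for the next new type is 11/(11−i).
E = 11/11 + 11/10 + 11/9 + 11/8 + 11/7 + 11/6 + 11/5 + 11/4 + 11/3 + 11/2 + 11/1 = 83711/2520.

83711/2520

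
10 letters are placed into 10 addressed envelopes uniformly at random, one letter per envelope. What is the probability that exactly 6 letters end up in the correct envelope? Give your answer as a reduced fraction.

Choose which 6 of the 10 are fixed: C(10,6) = 210 ways.
The remaining 4 must have no fixed point: D(4) = 9.
P = 210·9/3628800 = 1/1920.

1/1920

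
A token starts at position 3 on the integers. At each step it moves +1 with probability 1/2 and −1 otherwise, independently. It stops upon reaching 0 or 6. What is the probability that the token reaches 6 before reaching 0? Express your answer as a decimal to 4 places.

0.5000

With a fair step, P(i) = ½P(i−1) + ½P(i+1) with P(0)=0, P(6)=1 has the linear solution P(i) = i/6.
P(3) = 3/6 = 1/2 ≈ 0.5000.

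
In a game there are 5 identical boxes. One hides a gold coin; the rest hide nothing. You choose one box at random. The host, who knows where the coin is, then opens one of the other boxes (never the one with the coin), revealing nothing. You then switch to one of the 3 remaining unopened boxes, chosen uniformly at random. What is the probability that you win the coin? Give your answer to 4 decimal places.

0.2667

Your original box holds the coin with probability 1/5, so the other 4 collectively hold it with probability 4/5.
The host can always find an empty box to open, so this doesn't change that 4/5; it is now spread over the 3 remaining unopened boxes.
P(win by switching) = (4/5) · (1/3) = 4/15 ≈ 0.2667.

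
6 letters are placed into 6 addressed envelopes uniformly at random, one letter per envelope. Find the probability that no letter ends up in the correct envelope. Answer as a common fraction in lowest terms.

This is the derangement probability: permutations of 6 with no fixed point.
D(6) = 6! · (1 − 1/1! + 1/2! − ··· + (−1)^6/6!) = 265.
P = 265/720 = 53/144.

53/144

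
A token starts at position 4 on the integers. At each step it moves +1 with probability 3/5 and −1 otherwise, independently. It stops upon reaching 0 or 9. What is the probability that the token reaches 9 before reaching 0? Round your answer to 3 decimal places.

0.824

Let r = q/p = (2/5)/(3/5) = 2/3. The recurrence P(i) = p·P(i+1) + q·P(i−1) with P(0)=0, P(9)=1 gives P(i) = (1 − r^i)/(1 − r^9).
P(4) = (1 − (2/3)^4) / (1 − (2/3)^9) = 15795/19171 ≈ 0.824.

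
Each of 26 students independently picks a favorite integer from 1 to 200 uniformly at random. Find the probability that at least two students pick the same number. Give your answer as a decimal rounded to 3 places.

It's easier to compute the probability that all 26 are distinct.
P(all distinct) = 200/200 · 199/200 · ··· · 175/200 ≈ 0.183.
So the probability of at least one match is 1 − 0.183 = 0.817.

0.817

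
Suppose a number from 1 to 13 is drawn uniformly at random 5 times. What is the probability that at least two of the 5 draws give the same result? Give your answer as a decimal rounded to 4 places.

P(all 5 different) = 13/13 · 12/13 · ··· · 9/13 ≈ 0.4160.
P(at least two equal) = 1 − 0.4160 = 0.5840.

0.5840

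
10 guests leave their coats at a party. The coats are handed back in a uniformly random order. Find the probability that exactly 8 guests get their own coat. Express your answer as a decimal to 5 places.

Choose which 8 of the 10 are fixed: C(10,8) = 45 ways.
The remaining 2 must have no fixed point: D(2) = 1.
P = 45·1/3628800 = 1/80640 ≈ 0.00001.

0.00001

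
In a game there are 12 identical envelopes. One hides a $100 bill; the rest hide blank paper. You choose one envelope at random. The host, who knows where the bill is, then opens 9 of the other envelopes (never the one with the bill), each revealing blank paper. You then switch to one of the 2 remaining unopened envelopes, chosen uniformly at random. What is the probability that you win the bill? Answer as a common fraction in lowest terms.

11/24

Your original envelope holds the bill with probability 1/12, so the other 11 collectively hold it with probability 11/12.
The host can always find 9 empty envelopes to open, so the reveals don't change that 11/12; it is now spread over the 2 remaining unopened envelopes.
P(win by switching) = (11/12) · (1/2) = 11/24.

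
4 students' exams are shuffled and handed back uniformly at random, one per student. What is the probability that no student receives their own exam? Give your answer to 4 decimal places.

This is the derangement probability: permutations of 4 with no fixed point.
D(4) = 4! · (1 − 1/1! + 1/2! − ··· + (−1)^4/4!) = 9.
P = 9/24 = 3/8 ≈ 0.3750.

0.3750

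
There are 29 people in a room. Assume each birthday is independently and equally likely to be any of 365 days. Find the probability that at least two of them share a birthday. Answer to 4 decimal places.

0.6810

It's easier to compute the probability that all 29 are distinct.
P(all distinct) = 365/365 · 364/365 · ··· · 337/365 ≈ 0.3190.
So the probability of at least one match is 1 − 0.3190 = 0.6810.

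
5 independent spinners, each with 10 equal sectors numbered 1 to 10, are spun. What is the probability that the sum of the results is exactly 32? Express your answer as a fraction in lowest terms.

There are 10^5 = 100000 equally likely outcomes.
The number of ordered 5-tuples from {1,…,10} summing to 32 is 4840.
P(sum = 32) = 4840/100000 = 121/2500.

121/2500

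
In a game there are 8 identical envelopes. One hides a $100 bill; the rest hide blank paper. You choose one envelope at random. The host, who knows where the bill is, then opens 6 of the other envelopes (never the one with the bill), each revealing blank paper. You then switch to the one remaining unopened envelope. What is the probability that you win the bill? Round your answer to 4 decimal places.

Your original envelope holds the bill with probability 1/8, so the other 7 collectively hold it with probability 7/8.
The host can always find 6 empty envelopes to open, so the reveals don't change that 7/8; it is now spread over the 1 remaining unopened envelope.
P(win by switching) = (7/8) · (1/1) = 7/8 ≈ 0.8750.

0.8750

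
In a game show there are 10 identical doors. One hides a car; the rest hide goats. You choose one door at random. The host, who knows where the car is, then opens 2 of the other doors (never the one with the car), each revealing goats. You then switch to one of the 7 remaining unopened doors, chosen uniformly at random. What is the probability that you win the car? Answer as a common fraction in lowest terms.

Your original door holds the car with probability 1/10, so the other 9 collectively hold it with probability 9/10.
The host can always find 2 empty doors to open, so the reveals don't change that 9/10; it is now spread over the 7 remaining unopened doors.
P(win by switching) = (9/10) · (1/7) = 9/70.

9/70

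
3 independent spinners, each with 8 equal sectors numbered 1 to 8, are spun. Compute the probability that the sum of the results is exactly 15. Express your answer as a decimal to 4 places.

0.0898

There are 8^3 = 512 equally likely outcomes.
The number of ordered 3-tuples from {1,…,8} summing to 15 is 46.
P(sum = 15) = 46/512 = 23/256 ≈ 0.0898.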